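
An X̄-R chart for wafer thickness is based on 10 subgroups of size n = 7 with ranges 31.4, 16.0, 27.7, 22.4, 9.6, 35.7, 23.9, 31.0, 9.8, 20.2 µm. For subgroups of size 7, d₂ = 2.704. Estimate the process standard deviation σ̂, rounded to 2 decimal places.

8.42

R̄ = (31.4 + 16.0 + 27.7 + 22.4 + 9.6 + 35.7 + 23.9 + 31.0 + 9.8 + 20.2) / 10 = 22.7700
σ̂ = R̄ / d₂ = 22.7700 / 2.704 = 8.4209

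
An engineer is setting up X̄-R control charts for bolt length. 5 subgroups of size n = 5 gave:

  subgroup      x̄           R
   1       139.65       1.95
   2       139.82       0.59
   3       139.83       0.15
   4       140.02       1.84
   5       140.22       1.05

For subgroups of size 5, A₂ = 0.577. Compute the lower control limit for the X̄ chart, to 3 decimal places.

X̄̄ = (139.65 + 139.82 + 139.83 + 140.02 + 140.22) / 5 = 699.5400 / 5 = 139.9080
R̄ = (1.95 + 0.59 + 0.15 + 1.84 + 1.05) / 5 = 5.5800 / 5 = 1.1160
LCL = X̄̄ − A₂·R̄ = 139.9080 − 0.577 × 1.1160 = 139.2641

139.264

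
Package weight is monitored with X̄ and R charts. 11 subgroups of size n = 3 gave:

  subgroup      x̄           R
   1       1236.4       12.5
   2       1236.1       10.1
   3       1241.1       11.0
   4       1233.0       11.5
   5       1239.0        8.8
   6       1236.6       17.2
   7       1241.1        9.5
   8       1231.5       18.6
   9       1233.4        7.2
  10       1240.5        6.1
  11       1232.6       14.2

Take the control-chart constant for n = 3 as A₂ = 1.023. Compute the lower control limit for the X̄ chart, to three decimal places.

X̄̄ = (1236.4 + 1236.1 + 1241.1 + 1233.0 + 1239.0 + 1236.6 + 1241.1 + 1231.5 + 1233.4 + 1240.5 + 1232.6) / 11 = 13601.3000 / 11 = 1236.4818
R̄ = (12.5 + 10.1 + 11.0 + 11.5 + 8.8 + 17.2 + 9.5 + 18.6 + 7.2 + 6.1 + 14.2) / 11 = 126.7000 / 11 = 11.5182
LCL = X̄̄ − A₂·R̄ = 1236.4818 − 1.023 × 11.5182 = 1224.6987

1224.699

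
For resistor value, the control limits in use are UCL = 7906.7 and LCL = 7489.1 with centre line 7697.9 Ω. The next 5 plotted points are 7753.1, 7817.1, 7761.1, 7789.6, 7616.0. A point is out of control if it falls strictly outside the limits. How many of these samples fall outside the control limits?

All 5 points lie within [7489.1, 7906.7].

0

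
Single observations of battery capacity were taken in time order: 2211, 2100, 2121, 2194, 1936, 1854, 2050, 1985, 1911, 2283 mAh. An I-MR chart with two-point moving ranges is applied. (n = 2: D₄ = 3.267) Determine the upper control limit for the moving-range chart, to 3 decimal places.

Moving ranges: 111, 21, 73, 258, 82, 196, 65, 74, 372; M̄R̄ = 1252.0000 / 9 = 139.1111
UCL_MR = D₄·M̄R̄ = 3.267 × 139.1111 = 454.4760

454.476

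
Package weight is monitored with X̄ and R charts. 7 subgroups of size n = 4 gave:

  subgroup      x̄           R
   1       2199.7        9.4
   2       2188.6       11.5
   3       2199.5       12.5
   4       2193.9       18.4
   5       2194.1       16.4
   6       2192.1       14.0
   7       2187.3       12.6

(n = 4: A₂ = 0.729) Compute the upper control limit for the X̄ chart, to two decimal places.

X̄̄ = (2199.7 + 2188.6 + 2199.5 + 2193.9 + 2194.1 + 2192.1 + 2187.3) / 7 = 15355.2000 / 7 = 2193.6000
R̄ = (9.4 + 11.5 + 12.5 + 18.4 + 16.4 + 14.0 + 12.6) / 7 = 94.8000 / 7 = 13.5429
UCL = X̄̄ + A₂·R̄ = 2193.6000 + 0.729 × 13.5429 = 2203.4727

2203.47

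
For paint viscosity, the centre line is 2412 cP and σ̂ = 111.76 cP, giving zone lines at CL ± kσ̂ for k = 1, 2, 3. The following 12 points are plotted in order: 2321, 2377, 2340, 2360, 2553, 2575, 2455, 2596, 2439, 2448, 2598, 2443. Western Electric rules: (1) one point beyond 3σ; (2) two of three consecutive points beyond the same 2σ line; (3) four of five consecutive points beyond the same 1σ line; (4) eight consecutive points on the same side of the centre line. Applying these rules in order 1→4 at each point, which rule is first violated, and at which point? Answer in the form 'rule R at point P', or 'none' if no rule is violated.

rule 4 at point 12

Zone of each point (C = within 1σ̂, B = 1σ̂–2σ̂, A = 2σ̂–3σ̂, * = beyond 3σ̂; sign = side of CL): 1:-C, 2:-C, 3:-C, 4:-C, 5:+B, 6:+B, 7:+C, 8:+B, 9:+C, 10:+C, 11:+B, 12:+C
Rule 4 (eight consecutive points on the same side of the centre line) is satisfied at point 12.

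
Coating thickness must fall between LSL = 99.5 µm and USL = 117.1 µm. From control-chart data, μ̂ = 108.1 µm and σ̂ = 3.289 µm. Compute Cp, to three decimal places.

Cp = (USL − LSL) / (6σ̂) = (117.1 − 99.5) / (6 × 3.289) = 17.6000 / 19.7340 = 0.8919

0.892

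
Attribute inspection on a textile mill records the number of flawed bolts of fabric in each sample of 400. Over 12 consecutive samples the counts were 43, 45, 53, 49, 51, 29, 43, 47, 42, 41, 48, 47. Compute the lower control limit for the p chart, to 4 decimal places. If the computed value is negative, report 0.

p̄ = Σdᵢ / (k·n) = 538 / (12 × 400) = 0.11208
LCL = p̄ − 3·√(p̄(1−p̄)/n) = 0.11208 − 3 × 0.01577 = 0.06476

0.0648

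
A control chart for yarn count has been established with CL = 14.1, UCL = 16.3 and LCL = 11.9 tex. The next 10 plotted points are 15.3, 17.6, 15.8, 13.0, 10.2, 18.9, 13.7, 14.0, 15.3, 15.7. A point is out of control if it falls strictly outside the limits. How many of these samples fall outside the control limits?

3

Compare each point to [11.9, 16.3]: sample 2 = 17.6 > UCL; sample 5 = 10.2 < LCL; sample 6 = 18.9 > UCL.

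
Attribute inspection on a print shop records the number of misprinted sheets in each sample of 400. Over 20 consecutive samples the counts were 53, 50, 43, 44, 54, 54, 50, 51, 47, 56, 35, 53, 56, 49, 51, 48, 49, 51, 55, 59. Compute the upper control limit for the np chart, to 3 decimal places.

p̄ = Σdᵢ / (k·n) = 1008 / (20 × 400) = 0.12600
UCL = np̄ + 3·√(np̄(1−p̄)) = 50.4000 + 3 × √(50.4000×0.87400) = 50.4000 + 3 × 6.6370 = 70.3110

70.311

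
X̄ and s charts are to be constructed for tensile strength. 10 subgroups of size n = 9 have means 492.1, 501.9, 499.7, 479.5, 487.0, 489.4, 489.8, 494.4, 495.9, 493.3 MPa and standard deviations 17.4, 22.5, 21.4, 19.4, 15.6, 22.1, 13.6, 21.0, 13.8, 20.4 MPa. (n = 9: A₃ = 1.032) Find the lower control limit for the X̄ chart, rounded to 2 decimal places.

472.98

X̄̄ = (492.1 + 501.9 + 499.7 + 479.5 + 487.0 + 489.4 + 489.8 + 494.4 + 495.9 + 493.3) / 10 = 492.3000
s̄ = (17.4 + 22.5 + 21.4 + 19.4 + 15.6 + 22.1 + 13.6 + 21.0 + 13.8 + 20.4) / 10 = 18.7200
LCL = X̄̄ − A₃·s̄ = 492.3000 − 1.032 × 18.7200 = 472.9810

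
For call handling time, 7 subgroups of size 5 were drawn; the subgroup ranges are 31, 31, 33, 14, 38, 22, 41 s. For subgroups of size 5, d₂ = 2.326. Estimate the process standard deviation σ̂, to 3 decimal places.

12.898

R̄ = (31 + 31 + 33 + 14 + 38 + 22 + 41) / 7 = 30.0000
σ̂ = R̄ / d₂ = 30.0000 / 2.326 = 12.8977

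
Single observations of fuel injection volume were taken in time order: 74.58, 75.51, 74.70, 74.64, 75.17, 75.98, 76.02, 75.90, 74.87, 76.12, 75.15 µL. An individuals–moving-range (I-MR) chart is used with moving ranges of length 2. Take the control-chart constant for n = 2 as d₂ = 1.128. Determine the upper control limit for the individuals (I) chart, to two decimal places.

77.07

X̄ = (74.58 + 75.51 + 74.70 + 74.64 + 75.17 + 75.98 + 76.02 + 75.90 + 74.87 + 76.12 + 75.15) / 11 = 75.3309
Moving ranges: 0.93, 0.81, 0.06, 0.53, 0.81, 0.04, 0.12, 1.03, 1.25, 0.97; M̄R̄ = 6.5500 / 10 = 0.6550
UCL = X̄ + 3·M̄R̄/d₂ = 75.3309 + 3 × 0.6550 / 1.128 = 77.0729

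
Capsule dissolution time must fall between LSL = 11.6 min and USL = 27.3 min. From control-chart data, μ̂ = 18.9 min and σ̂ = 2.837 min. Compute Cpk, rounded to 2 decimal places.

Cpu = (USL − μ̂) / (3σ̂) = (27.3 − 18.9) / (3 × 2.837) = 0.9870; Cpl = (μ̂ − LSL) / (3σ̂) = (18.9 − 11.6) / (3 × 2.837) = 0.8577; Cpk = min(Cpu, Cpl) = 0.8577

0.86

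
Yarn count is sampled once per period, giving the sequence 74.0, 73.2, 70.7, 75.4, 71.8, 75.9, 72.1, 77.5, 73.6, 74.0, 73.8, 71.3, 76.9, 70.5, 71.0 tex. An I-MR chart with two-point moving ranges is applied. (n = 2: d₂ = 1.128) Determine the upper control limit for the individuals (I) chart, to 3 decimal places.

X̄ = (74.0 + 73.2 + 70.7 + 75.4 + 71.8 + 75.9 + 72.1 + 77.5 + 73.6 + 74.0 + 73.8 + 71.3 + 76.9 + 70.5 + 71.0) / 15 = 73.4467
Moving ranges: 0.8, 2.5, 4.7, 3.6, 4.1, 3.8, 5.4, 3.9, 0.4, 0.2, 2.5, 5.6, 6.4, 0.5; M̄R̄ = 44.4000 / 14 = 3.1714
UCL = X̄ + 3·M̄R̄/d₂ = 73.4467 + 3 × 3.1714 / 1.128 = 81.8813

81.881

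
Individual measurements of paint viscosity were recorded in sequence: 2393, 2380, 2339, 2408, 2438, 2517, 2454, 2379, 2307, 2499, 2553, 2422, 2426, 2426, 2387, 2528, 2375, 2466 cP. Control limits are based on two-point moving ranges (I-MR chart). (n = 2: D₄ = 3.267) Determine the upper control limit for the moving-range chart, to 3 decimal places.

Moving ranges: 13, 41, 69, 30, 79, 63, 75, 72, 192, 54, 131, 4, 0, 39, 141, 153, 91; M̄R̄ = 1247.0000 / 17 = 73.3529
UCL_MR = D₄·M̄R̄ = 3.267 × 73.3529 = 239.6441

239.644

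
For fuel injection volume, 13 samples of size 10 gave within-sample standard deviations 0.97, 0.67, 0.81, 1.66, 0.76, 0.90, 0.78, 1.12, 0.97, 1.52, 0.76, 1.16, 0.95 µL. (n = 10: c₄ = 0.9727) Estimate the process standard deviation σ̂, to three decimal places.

s̄ = (0.97 + 0.67 + 0.81 + 1.66 + 0.76 + 0.90 + 0.78 + 1.12 + 0.97 + 1.52 + 0.76 + 1.16 + 0.95) / 13 = 1.0023
σ̂ = s̄ / c₄ = 1.0023 / 0.9727 = 1.0304

1.030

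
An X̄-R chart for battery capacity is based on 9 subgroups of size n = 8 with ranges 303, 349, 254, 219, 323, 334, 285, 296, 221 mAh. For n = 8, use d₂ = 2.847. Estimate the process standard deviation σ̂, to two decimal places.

100.85

R̄ = (303 + 349 + 254 + 219 + 323 + 334 + 285 + 296 + 221) / 9 = 287.1111
σ̂ = R̄ / d₂ = 287.1111 / 2.847 = 100.8469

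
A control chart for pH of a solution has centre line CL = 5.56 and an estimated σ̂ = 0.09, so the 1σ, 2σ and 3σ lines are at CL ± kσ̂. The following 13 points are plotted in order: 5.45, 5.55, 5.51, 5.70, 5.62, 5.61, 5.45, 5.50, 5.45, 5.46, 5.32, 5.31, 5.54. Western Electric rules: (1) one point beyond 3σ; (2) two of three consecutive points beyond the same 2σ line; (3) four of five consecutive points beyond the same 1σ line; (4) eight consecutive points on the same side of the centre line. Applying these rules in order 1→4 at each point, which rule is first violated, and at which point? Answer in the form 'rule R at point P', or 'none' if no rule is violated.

Zone of each point (C = within 1σ̂, B = 1σ̂–2σ̂, A = 2σ̂–3σ̂, * = beyond 3σ̂; sign = side of CL): 1:-B, 2:-C, 3:-C, 4:+B, 5:+C, 6:+C, 7:-B, 8:-C, 9:-B, 10:-B, 11:-A, 12:-A, 13:-C
Rule 3 (four of five consecutive points beyond the same 1σ limit) is satisfied at point 11.

rule 3 at point 11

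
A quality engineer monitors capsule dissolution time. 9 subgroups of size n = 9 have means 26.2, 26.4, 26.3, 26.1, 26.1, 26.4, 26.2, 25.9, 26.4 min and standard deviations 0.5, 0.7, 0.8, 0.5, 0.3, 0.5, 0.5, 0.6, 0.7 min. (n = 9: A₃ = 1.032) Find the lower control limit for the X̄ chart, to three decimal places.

X̄̄ = (26.2 + 26.4 + 26.3 + 26.1 + 26.1 + 26.4 + 26.2 + 25.9 + 26.4) / 9 = 26.2222
s̄ = (0.5 + 0.7 + 0.8 + 0.5 + 0.3 + 0.5 + 0.5 + 0.6 + 0.7) / 9 = 0.5667
LCL = X̄̄ − A₃·s̄ = 26.2222 − 1.032 × 0.5667 = 25.6374

25.637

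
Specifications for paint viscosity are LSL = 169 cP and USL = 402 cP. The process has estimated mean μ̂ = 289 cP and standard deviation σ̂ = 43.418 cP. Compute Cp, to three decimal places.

Cp = (USL − LSL) / (6σ̂) = (402 − 169) / (6 × 43.418) = 233.0000 / 260.5080 = 0.8944

0.894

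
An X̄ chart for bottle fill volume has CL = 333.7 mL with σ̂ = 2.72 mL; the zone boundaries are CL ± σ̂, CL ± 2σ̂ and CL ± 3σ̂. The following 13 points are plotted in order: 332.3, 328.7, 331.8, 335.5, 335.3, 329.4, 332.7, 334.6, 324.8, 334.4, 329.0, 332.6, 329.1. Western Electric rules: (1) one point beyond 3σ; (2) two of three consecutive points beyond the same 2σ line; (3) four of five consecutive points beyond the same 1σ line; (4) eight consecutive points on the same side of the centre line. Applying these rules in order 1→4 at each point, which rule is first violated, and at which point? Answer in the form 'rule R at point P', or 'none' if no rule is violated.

Zone of each point (C = within 1σ̂, B = 1σ̂–2σ̂, A = 2σ̂–3σ̂, * = beyond 3σ̂; sign = side of CL): 1:-C, 2:-B, 3:-C, 4:+C, 5:+C, 6:-B, 7:-C, 8:+C, 9:-*, 10:+C, 11:-B, 12:-C, 13:-B
Rule 1 (one point beyond the 3σ limits) is satisfied at point 9.

rule 1 at point 9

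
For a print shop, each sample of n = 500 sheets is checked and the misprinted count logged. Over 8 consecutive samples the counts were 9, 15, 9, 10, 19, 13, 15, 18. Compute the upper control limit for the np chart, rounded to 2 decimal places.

24.37

p̄ = Σdᵢ / (k·n) = 108 / (8 × 500) = 0.02700
UCL = np̄ + 3·√(np̄(1−p̄)) = 13.5000 + 3 × √(13.5000×0.97300) = 13.5000 + 3 × 3.6243 = 24.3729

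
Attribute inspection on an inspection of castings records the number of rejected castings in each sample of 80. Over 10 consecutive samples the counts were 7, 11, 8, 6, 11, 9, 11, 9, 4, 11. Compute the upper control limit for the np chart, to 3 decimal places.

p̄ = Σdᵢ / (k·n) = 87 / (10 × 80) = 0.10875
UCL = np̄ + 3·√(np̄(1−p̄)) = 8.7000 + 3 × √(8.7000×0.89125) = 8.7000 + 3 × 2.7846 = 17.0537

17.054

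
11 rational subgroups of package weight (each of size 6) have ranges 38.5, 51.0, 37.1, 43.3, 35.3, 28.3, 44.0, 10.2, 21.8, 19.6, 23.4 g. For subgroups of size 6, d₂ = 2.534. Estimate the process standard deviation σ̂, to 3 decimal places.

R̄ = (38.5 + 51.0 + 37.1 + 43.3 + 35.3 + 28.3 + 44.0 + 10.2 + 21.8 + 19.6 + 23.4) / 11 = 32.0455
σ̂ = R̄ / d₂ = 32.0455 / 2.534 = 12.6462

12.646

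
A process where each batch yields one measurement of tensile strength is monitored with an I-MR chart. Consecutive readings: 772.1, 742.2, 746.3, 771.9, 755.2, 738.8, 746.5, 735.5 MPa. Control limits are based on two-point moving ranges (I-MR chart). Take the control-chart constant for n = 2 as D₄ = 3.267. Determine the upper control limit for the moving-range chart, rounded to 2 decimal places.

51.99

Moving ranges: 29.9, 4.1, 25.6, 16.7, 16.4, 7.7, 11.0; M̄R̄ = 111.4000 / 7 = 15.9143
UCL_MR = D₄·M̄R̄ = 3.267 × 15.9143 = 51.9920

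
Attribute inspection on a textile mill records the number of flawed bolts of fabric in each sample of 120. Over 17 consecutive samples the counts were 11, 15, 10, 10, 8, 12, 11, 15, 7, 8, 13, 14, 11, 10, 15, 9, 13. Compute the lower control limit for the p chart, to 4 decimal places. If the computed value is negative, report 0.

p̄ = Σdᵢ / (k·n) = 192 / (17 × 120) = 0.09412
LCL = p̄ − 3·√(p̄(1−p̄)/n) = 0.09412 − 3 × 0.02666 = 0.01415

0.0142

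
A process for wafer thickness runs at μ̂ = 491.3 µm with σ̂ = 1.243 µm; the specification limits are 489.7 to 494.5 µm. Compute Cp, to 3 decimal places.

0.644

Cp = (USL − LSL) / (6σ̂) = (494.5 − 489.7) / (6 × 1.243) = 4.8000 / 7.4580 = 0.6436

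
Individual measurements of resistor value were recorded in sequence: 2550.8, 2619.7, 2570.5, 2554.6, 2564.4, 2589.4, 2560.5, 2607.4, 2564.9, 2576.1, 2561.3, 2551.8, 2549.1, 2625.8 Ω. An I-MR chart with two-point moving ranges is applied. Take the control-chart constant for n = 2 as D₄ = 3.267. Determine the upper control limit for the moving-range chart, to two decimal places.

101.03

Moving ranges: 68.9, 49.2, 15.9, 9.8, 25.0, 28.9, 46.9, 42.5, 11.2, 14.8, 9.5, 2.7, 76.7; M̄R̄ = 402.0000 / 13 = 30.9231
UCL_MR = D₄·M̄R̄ = 3.267 × 30.9231 = 101.0257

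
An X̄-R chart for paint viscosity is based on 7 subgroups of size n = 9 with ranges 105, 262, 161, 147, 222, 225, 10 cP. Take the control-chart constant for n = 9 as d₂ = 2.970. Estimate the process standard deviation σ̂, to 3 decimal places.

R̄ = (105 + 262 + 161 + 147 + 222 + 225 + 10) / 7 = 161.7143
σ̂ = R̄ / d₂ = 161.7143 / 2.970 = 54.4493

54.449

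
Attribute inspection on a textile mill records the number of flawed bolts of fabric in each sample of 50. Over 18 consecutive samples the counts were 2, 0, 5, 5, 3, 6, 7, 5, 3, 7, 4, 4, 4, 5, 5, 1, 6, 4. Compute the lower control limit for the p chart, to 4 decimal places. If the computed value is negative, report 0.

0.0000

p̄ = Σdᵢ / (k·n) = 76 / (18 × 50) = 0.08444
LCL = p̄ − 3·√(p̄(1−p̄)/n) = 0.08444 − 3 × 0.03932 = -0.03352 → 0 (negative, so LCL = 0)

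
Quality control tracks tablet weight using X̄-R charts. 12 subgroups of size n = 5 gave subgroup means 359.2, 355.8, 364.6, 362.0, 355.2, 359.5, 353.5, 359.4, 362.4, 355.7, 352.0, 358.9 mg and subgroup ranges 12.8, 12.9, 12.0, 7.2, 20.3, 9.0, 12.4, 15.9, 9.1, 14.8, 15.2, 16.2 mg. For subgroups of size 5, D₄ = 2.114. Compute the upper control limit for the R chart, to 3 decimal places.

R̄ = (12.8 + 12.9 + 12.0 + 7.2 + 20.3 + 9.0 + 12.4 + 15.9 + 9.1 + 14.8 + 15.2 + 16.2) / 12 = 157.8000 / 12 = 13.1500
UCL_R = D₄·R̄ = 2.114 × 13.1500 = 27.7991

27.799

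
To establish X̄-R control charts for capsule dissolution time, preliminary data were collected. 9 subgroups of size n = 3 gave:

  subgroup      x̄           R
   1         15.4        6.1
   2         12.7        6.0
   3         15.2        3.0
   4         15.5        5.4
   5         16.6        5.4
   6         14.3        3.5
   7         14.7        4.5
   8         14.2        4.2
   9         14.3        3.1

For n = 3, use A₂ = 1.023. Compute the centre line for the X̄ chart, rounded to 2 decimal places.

14.77

X̄̄ = (15.4 + 12.7 + 15.2 + 15.5 + 16.6 + 14.3 + 14.7 + 14.2 + 14.3) / 9 = 132.9000 / 9 = 14.7667
CL = X̄̄ = 14.7667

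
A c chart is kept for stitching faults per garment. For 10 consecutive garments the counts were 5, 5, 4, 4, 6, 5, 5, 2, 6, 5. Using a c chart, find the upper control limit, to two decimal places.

11.20

c̄ = (5 + 5 + 4 + 4 + 6 + 5 + 5 + 2 + 6 + 5) / 10 = 47 / 10 = 4.7000
UCL = c̄ + 3√c̄ = 4.7000 + 3 × √4.7000 = 4.7000 + 3 × 2.1679 = 11.2038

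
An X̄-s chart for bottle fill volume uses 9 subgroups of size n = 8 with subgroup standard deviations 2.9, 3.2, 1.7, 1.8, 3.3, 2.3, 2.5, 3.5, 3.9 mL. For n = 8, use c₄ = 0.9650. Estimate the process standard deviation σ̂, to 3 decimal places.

2.890

s̄ = (2.9 + 3.2 + 1.7 + 1.8 + 3.3 + 2.3 + 2.5 + 3.5 + 3.9) / 9 = 2.7889
σ̂ = s̄ / c₄ = 2.7889 / 0.9650 = 2.8900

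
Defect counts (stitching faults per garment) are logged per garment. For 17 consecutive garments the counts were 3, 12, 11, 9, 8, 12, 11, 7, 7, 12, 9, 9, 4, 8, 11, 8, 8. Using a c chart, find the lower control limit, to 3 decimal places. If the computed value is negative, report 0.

0.000

c̄ = (3 + 12 + 11 + 9 + 8 + 12 + 11 + 7 + 7 + 12 + 9 + 9 + 4 + 8 + 11 + 8 + 8) / 17 = 149 / 17 = 8.7647
LCL = c̄ − 3√c̄ = 8.7647 − 3 × 2.9605 = -0.1169 → 0 (cannot be negative)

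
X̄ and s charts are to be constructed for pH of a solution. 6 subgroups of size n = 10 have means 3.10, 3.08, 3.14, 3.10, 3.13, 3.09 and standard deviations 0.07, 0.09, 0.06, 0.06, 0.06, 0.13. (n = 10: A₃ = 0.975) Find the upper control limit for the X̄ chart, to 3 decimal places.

3.183

X̄̄ = (3.10 + 3.08 + 3.14 + 3.10 + 3.13 + 3.09) / 6 = 3.1067
s̄ = (0.07 + 0.09 + 0.06 + 0.06 + 0.06 + 0.13) / 6 = 0.0783
UCL = X̄̄ + A₃·s̄ = 3.1067 + 0.975 × 0.0783 = 3.1830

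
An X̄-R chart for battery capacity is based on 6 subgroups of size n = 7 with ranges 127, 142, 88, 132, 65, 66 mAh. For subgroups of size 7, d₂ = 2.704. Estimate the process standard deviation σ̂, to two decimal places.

38.21

R̄ = (127 + 142 + 88 + 132 + 65 + 66) / 6 = 103.3333
σ̂ = R̄ / d₂ = 103.3333 / 2.704 = 38.2150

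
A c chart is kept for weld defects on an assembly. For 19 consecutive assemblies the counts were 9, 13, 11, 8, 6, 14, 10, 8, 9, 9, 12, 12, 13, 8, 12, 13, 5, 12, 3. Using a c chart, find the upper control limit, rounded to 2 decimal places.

c̄ = (9 + 13 + 11 + 8 + 6 + 14 + 10 + 8 + 9 + 9 + 12 + 12 + 13 + 8 + 12 + 13 + 5 + 12 + 3) / 19 = 187 / 19 = 9.8421
UCL = c̄ + 3√c̄ = 9.8421 + 3 × √9.8421 = 9.8421 + 3 × 3.1372 = 19.2537

19.25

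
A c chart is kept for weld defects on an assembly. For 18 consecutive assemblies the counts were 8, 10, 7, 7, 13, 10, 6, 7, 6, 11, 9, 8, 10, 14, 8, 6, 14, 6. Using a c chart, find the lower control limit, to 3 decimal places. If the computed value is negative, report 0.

0.000

c̄ = (8 + 10 + 7 + 7 + 13 + 10 + 6 + 7 + 6 + 11 + 9 + 8 + 10 + 14 + 8 + 6 + 14 + 6) / 18 = 160 / 18 = 8.8889
LCL = c̄ − 3√c̄ = 8.8889 − 3 × 2.9814 = -0.0554 → 0 (cannot be negative)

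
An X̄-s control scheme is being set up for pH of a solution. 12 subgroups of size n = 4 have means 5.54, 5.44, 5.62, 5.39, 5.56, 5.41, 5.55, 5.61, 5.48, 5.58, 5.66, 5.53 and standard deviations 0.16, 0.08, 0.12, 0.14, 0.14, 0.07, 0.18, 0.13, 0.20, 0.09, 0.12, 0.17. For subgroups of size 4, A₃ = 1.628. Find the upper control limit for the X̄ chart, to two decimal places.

5.75

X̄̄ = (5.54 + 5.44 + 5.62 + 5.39 + 5.56 + 5.41 + 5.55 + 5.61 + 5.48 + 5.58 + 5.66 + 5.53) / 12 = 5.5308
s̄ = (0.16 + 0.08 + 0.12 + 0.14 + 0.14 + 0.07 + 0.18 + 0.13 + 0.20 + 0.09 + 0.12 + 0.17) / 12 = 0.1333
UCL = X̄̄ + A₃·s̄ = 5.5308 + 1.628 × 0.1333 = 5.7479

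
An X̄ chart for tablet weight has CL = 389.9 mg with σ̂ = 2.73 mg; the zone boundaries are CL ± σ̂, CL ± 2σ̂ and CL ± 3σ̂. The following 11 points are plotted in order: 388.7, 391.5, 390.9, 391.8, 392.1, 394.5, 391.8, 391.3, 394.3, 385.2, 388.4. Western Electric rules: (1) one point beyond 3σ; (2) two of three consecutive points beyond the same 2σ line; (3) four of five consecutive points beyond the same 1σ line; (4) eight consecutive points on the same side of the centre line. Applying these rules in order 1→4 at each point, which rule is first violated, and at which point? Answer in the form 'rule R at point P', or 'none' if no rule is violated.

Zone of each point (C = within 1σ̂, B = 1σ̂–2σ̂, A = 2σ̂–3σ̂, * = beyond 3σ̂; sign = side of CL): 1:-C, 2:+C, 3:+C, 4:+C, 5:+C, 6:+B, 7:+C, 8:+C, 9:+B, 10:-B, 11:-C
Rule 4 (eight consecutive points on the same side of the centre line) is satisfied at point 9.

rule 4 at point 9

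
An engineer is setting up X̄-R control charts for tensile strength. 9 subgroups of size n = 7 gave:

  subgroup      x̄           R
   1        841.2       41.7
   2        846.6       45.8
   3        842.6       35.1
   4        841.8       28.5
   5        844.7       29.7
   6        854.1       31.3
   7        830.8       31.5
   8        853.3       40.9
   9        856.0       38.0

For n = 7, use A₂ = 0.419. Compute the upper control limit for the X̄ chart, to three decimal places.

860.692

X̄̄ = (841.2 + 846.6 + 842.6 + 841.8 + 844.7 + 854.1 + 830.8 + 853.3 + 856.0) / 9 = 7611.1000 / 9 = 845.6778
R̄ = (41.7 + 45.8 + 35.1 + 28.5 + 29.7 + 31.3 + 31.5 + 40.9 + 38.0) / 9 = 322.5000 / 9 = 35.8333
UCL = X̄̄ + A₂·R̄ = 845.6778 + 0.419 × 35.8333 = 860.6919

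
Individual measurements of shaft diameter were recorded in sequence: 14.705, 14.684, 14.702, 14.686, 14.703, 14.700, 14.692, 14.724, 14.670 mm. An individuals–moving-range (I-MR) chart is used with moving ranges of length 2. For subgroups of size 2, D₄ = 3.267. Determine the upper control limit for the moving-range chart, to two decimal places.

Moving ranges: 0.021, 0.018, 0.016, 0.017, 0.003, 0.008, 0.032, 0.054; M̄R̄ = 0.1690 / 8 = 0.0211
UCL_MR = D₄·M̄R̄ = 3.267 × 0.0211 = 0.0690

0.07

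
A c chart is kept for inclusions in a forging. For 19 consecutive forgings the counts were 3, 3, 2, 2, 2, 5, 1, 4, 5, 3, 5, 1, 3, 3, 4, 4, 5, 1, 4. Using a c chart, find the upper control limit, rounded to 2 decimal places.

8.49

c̄ = (3 + 3 + 2 + 2 + 2 + 5 + 1 + 4 + 5 + 3 + 5 + 1 + 3 + 3 + 4 + 4 + 5 + 1 + 4) / 19 = 60 / 19 = 3.1579
UCL = c̄ + 3√c̄ = 3.1579 + 3 × √3.1579 = 3.1579 + 3 × 1.7770 = 8.4890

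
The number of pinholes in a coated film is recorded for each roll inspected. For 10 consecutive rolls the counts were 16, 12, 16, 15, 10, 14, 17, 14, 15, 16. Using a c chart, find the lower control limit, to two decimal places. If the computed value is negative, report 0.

3.08

c̄ = (16 + 12 + 16 + 15 + 10 + 14 + 17 + 14 + 15 + 16) / 10 = 145 / 10 = 14.5000
LCL = c̄ − 3√c̄ = 14.5000 − 3 × 3.8079 = 3.0763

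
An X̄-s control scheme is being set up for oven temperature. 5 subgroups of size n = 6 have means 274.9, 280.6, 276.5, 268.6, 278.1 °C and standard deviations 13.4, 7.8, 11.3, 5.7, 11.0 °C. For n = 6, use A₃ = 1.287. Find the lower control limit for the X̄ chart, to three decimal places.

263.076

X̄̄ = (274.9 + 280.6 + 276.5 + 268.6 + 278.1) / 5 = 275.7400
s̄ = (13.4 + 7.8 + 11.3 + 5.7 + 11.0) / 5 = 9.8400
LCL = X̄̄ − A₃·s̄ = 275.7400 − 1.287 × 9.8400 = 263.0759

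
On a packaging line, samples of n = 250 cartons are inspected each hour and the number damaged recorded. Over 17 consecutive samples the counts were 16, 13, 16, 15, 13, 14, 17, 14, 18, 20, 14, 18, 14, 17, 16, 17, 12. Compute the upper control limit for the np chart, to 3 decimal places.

26.979

p̄ = Σdᵢ / (k·n) = 264 / (17 × 250) = 0.06212
UCL = np̄ + 3·√(np̄(1−p̄)) = 15.5294 + 3 × √(15.5294×0.93788) = 15.5294 + 3 × 3.8164 = 26.9786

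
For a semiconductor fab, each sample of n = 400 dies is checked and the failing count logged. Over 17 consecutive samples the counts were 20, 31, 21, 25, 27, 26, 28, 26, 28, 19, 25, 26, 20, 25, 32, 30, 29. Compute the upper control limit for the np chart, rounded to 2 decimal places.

p̄ = Σdᵢ / (k·n) = 438 / (17 × 400) = 0.06441
UCL = np̄ + 3·√(np̄(1−p̄)) = 25.7647 + 3 × √(25.7647×0.93559) = 25.7647 + 3 × 4.9097 = 40.4938

40.49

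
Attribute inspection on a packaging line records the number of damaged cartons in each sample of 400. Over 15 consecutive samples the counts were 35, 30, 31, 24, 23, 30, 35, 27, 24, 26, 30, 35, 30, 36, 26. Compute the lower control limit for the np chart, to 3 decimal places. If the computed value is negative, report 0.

p̄ = Σdᵢ / (k·n) = 442 / (15 × 400) = 0.07367
LCL = np̄ − 3·√(np̄(1−p̄)) = 29.4667 − 3 × 5.2246 = 13.7930

13.793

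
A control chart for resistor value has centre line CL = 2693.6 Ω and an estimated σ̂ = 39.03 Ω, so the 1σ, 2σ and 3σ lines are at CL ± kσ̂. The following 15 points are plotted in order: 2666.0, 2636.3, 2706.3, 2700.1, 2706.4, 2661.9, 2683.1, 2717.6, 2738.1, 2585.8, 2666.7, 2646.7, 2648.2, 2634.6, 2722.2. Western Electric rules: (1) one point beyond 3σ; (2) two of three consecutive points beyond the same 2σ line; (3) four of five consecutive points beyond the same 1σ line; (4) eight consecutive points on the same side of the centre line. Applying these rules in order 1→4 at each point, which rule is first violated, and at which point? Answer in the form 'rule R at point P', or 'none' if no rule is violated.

rule 3 at point 14

Zone of each point (C = within 1σ̂, B = 1σ̂–2σ̂, A = 2σ̂–3σ̂, * = beyond 3σ̂; sign = side of CL): 1:-C, 2:-B, 3:+C, 4:+C, 5:+C, 6:-C, 7:-C, 8:+C, 9:+B, 10:-A, 11:-C, 12:-B, 13:-B, 14:-B, 15:+C
Rule 3 (four of five consecutive points beyond the same 1σ limit) is satisfied at point 14.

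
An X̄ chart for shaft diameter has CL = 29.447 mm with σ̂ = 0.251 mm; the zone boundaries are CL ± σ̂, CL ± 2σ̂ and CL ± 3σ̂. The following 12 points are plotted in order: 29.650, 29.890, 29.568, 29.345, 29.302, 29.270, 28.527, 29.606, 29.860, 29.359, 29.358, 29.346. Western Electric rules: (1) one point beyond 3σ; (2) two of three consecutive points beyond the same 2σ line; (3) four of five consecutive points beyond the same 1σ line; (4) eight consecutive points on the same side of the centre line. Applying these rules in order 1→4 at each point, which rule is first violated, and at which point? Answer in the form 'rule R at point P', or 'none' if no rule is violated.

Zone of each point (C = within 1σ̂, B = 1σ̂–2σ̂, A = 2σ̂–3σ̂, * = beyond 3σ̂; sign = side of CL): 1:+C, 2:+B, 3:+C, 4:-C, 5:-C, 6:-C, 7:-*, 8:+C, 9:+B, 10:-C, 11:-C, 12:-C
Rule 1 (one point beyond the 3σ limits) is satisfied at point 7.

rule 1 at point 7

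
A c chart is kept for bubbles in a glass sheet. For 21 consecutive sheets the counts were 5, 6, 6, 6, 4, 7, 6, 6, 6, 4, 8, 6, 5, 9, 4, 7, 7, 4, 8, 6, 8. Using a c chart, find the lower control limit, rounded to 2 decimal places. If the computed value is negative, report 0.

0.00

c̄ = (5 + 6 + 6 + 6 + 4 + 7 + 6 + 6 + 6 + 4 + 8 + 6 + 5 + 9 + 4 + 7 + 7 + 4 + 8 + 6 + 8) / 21 = 128 / 21 = 6.0952
LCL = c̄ − 3√c̄ = 6.0952 − 3 × 2.4689 = -1.3113 → 0 (cannot be negative)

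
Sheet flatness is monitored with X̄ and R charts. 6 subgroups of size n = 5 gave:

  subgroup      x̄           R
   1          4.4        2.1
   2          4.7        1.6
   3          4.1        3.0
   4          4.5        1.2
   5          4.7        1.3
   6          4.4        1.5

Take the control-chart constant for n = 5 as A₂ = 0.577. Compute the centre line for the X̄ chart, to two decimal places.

4.47

X̄̄ = (4.4 + 4.7 + 4.1 + 4.5 + 4.7 + 4.4) / 6 = 26.8000 / 6 = 4.4667
CL = X̄̄ = 4.4667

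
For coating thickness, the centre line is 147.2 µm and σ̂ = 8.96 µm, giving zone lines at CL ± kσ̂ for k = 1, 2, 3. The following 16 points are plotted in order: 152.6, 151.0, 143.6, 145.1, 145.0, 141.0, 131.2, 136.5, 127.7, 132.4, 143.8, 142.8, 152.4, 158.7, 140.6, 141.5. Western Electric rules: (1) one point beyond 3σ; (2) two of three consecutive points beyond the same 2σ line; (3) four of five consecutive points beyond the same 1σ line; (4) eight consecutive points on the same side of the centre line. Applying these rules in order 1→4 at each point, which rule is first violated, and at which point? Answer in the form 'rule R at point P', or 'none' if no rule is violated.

Zone of each point (C = within 1σ̂, B = 1σ̂–2σ̂, A = 2σ̂–3σ̂, * = beyond 3σ̂; sign = side of CL): 1:+C, 2:+C, 3:-C, 4:-C, 5:-C, 6:-C, 7:-B, 8:-B, 9:-A, 10:-B, 11:-C, 12:-C, 13:+C, 14:+B, 15:-C, 16:-C
Rule 3 (four of five consecutive points beyond the same 1σ limit) is satisfied at point 10.

rule 3 at point 10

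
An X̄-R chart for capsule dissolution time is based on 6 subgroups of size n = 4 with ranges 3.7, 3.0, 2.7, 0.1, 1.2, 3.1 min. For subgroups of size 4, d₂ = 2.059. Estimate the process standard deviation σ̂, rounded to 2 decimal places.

1.12

R̄ = (3.7 + 3.0 + 2.7 + 0.1 + 1.2 + 3.1) / 6 = 2.3000
σ̂ = R̄ / d₂ = 2.3000 / 2.059 = 1.1170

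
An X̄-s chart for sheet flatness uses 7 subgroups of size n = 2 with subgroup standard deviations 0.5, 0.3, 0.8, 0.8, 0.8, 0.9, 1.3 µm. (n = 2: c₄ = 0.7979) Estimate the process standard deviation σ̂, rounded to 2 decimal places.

s̄ = (0.5 + 0.3 + 0.8 + 0.8 + 0.8 + 0.9 + 1.3) / 7 = 0.7714
σ̂ = s̄ / c₄ = 0.7714 / 0.7979 = 0.9668

0.97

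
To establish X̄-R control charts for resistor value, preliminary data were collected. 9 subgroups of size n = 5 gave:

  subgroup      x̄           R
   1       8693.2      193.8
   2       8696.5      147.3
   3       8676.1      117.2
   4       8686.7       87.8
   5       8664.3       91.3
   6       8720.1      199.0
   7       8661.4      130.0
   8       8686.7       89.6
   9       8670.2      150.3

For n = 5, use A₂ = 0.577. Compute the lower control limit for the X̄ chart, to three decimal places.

8606.574

X̄̄ = (8693.2 + 8696.5 + 8676.1 + 8686.7 + 8664.3 + 8720.1 + 8661.4 + 8686.7 + 8670.2) / 9 = 78155.2000 / 9 = 8683.9111
R̄ = (193.8 + 147.3 + 117.2 + 87.8 + 91.3 + 199.0 + 130.0 + 89.6 + 150.3) / 9 = 1206.3000 / 9 = 134.0333
LCL = X̄̄ − A₂·R̄ = 8683.9111 − 0.577 × 134.0333 = 8606.5739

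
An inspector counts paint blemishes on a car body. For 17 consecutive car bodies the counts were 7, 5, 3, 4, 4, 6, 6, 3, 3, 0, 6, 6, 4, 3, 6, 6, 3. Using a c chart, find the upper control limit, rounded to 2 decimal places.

c̄ = (7 + 5 + 3 + 4 + 4 + 6 + 6 + 3 + 3 + 0 + 6 + 6 + 4 + 3 + 6 + 6 + 3) / 17 = 75 / 17 = 4.4118
UCL = c̄ + 3√c̄ = 4.4118 + 3 × √4.4118 = 4.4118 + 3 × 2.1004 = 10.7130

10.71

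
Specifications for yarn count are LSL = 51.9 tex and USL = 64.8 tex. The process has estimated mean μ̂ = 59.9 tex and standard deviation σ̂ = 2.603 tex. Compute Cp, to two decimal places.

Cp = (USL − LSL) / (6σ̂) = (64.8 − 51.9) / (6 × 2.603) = 12.9000 / 15.6180 = 0.8260

0.83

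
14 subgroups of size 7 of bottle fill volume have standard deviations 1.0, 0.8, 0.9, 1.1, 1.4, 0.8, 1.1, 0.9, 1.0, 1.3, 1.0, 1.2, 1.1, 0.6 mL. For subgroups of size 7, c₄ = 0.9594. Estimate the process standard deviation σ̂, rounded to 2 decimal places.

s̄ = (1.0 + 0.8 + 0.9 + 1.1 + 1.4 + 0.8 + 1.1 + 0.9 + 1.0 + 1.3 + 1.0 + 1.2 + 1.1 + 0.6) / 14 = 1.0143
σ̂ = s̄ / c₄ = 1.0143 / 0.9594 = 1.0572

1.06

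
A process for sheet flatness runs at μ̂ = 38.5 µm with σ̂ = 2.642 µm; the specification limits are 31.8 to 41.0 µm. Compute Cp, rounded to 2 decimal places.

0.58

Cp = (USL − LSL) / (6σ̂) = (41.0 − 31.8) / (6 × 2.642) = 9.2000 / 15.8520 = 0.5804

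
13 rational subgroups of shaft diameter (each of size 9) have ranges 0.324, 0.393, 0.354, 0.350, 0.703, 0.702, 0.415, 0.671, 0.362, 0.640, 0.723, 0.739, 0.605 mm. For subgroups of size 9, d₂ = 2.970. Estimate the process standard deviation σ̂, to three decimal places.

0.181

R̄ = (0.324 + 0.393 + 0.354 + 0.350 + 0.703 + 0.702 + 0.415 + 0.671 + 0.362 + 0.640 + 0.723 + 0.739 + 0.605) / 13 = 0.5370
σ̂ = R̄ / d₂ = 0.5370 / 2.970 = 0.1808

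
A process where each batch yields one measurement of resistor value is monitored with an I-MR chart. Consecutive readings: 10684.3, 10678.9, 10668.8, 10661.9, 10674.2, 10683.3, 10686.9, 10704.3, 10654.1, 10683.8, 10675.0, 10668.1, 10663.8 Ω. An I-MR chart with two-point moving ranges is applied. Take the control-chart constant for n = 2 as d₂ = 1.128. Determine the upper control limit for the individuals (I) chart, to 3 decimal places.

X̄ = (10684.3 + 10678.9 + 10668.8 + 10661.9 + 10674.2 + 10683.3 + 10686.9 + 10704.3 + 10654.1 + 10683.8 + 10675.0 + 10668.1 + 10663.8) / 13 = 10675.9538
Moving ranges: 5.4, 10.1, 6.9, 12.3, 9.1, 3.6, 17.4, 50.2, 29.7, 8.8, 6.9, 4.3; M̄R̄ = 164.7000 / 12 = 13.7250
UCL = X̄ + 3·M̄R̄/d₂ = 10675.9538 + 3 × 13.7250 / 1.128 = 10712.4565

10712.457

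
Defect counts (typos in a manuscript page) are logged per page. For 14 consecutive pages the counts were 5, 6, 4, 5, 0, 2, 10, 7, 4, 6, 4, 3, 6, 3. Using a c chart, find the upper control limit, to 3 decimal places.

11.107

c̄ = (5 + 6 + 4 + 5 + 0 + 2 + 10 + 7 + 4 + 6 + 4 + 3 + 6 + 3) / 14 = 65 / 14 = 4.6429
UCL = c̄ + 3√c̄ = 4.6429 + 3 × √4.6429 = 4.6429 + 3 × 2.1547 = 11.1070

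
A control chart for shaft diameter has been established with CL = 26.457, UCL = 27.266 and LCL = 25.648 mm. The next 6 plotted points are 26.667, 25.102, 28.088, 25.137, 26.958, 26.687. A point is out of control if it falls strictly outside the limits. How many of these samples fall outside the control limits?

3

Compare each point to [25.648, 27.266]: sample 2 = 25.102 < LCL; sample 3 = 28.088 > UCL; sample 4 = 25.137 < LCL.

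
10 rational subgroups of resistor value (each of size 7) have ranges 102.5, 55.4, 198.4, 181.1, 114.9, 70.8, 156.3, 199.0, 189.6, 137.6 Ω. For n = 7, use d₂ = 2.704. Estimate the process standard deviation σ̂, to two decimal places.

R̄ = (102.5 + 55.4 + 198.4 + 181.1 + 114.9 + 70.8 + 156.3 + 199.0 + 189.6 + 137.6) / 10 = 140.5600
σ̂ = R̄ / d₂ = 140.5600 / 2.704 = 51.9822

51.98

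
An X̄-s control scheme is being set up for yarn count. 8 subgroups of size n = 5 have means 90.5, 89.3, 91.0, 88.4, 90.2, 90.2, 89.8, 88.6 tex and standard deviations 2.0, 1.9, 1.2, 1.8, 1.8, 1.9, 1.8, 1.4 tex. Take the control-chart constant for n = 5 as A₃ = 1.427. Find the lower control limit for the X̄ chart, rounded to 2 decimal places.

X̄̄ = (90.5 + 89.3 + 91.0 + 88.4 + 90.2 + 90.2 + 89.8 + 88.6) / 8 = 89.7500
s̄ = (2.0 + 1.9 + 1.2 + 1.8 + 1.8 + 1.9 + 1.8 + 1.4) / 8 = 1.7250
LCL = X̄̄ − A₃·s̄ = 89.7500 − 1.427 × 1.7250 = 87.2884

87.29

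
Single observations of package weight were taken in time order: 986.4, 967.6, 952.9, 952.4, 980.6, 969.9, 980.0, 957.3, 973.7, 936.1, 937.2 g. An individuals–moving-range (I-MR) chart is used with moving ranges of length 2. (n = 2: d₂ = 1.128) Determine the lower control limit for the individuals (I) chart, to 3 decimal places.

X̄ = (986.4 + 967.6 + 952.9 + 952.4 + 980.6 + 969.9 + 980.0 + 957.3 + 973.7 + 936.1 + 937.2) / 11 = 963.1000
Moving ranges: 18.8, 14.7, 0.5, 28.2, 10.7, 10.1, 22.7, 16.4, 37.6, 1.1; M̄R̄ = 160.8000 / 10 = 16.0800
LCL = X̄ − 3·M̄R̄/d₂ = 963.1000 − 3 × 16.0800 / 1.128 = 920.3340

920.334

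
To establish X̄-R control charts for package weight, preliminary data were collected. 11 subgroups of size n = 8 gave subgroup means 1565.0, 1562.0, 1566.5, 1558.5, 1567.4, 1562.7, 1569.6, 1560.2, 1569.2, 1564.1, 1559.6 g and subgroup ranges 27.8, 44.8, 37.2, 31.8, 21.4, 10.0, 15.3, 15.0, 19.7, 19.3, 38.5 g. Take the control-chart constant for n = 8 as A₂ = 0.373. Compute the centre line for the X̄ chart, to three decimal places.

1564.073

X̄̄ = (1565.0 + 1562.0 + 1566.5 + 1558.5 + 1567.4 + 1562.7 + 1569.6 + 1560.2 + 1569.2 + 1564.1 + 1559.6) / 11 = 17204.8000 / 11 = 1564.0727
CL = X̄̄ = 1564.0727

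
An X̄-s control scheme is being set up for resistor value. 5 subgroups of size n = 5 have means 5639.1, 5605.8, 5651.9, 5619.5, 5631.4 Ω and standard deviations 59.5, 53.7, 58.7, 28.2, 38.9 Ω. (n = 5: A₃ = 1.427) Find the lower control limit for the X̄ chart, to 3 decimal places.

5561.329

X̄̄ = (5639.1 + 5605.8 + 5651.9 + 5619.5 + 5631.4) / 5 = 5629.5400
s̄ = (59.5 + 53.7 + 58.7 + 28.2 + 38.9) / 5 = 47.8000
LCL = X̄̄ − A₃·s̄ = 5629.5400 − 1.427 × 47.8000 = 5561.3294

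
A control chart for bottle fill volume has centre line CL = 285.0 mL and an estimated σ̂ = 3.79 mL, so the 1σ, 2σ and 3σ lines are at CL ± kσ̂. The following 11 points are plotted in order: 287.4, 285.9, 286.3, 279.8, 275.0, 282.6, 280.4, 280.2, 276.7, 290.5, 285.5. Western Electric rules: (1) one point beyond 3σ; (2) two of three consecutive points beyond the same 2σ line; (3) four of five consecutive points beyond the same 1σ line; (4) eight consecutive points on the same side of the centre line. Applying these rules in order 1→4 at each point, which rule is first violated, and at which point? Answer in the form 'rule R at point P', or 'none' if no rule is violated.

rule 3 at point 8

Zone of each point (C = within 1σ̂, B = 1σ̂–2σ̂, A = 2σ̂–3σ̂, * = beyond 3σ̂; sign = side of CL): 1:+C, 2:+C, 3:+C, 4:-B, 5:-A, 6:-C, 7:-B, 8:-B, 9:-A, 10:+B, 11:+C
Rule 3 (four of five consecutive points beyond the same 1σ limit) is satisfied at point 8.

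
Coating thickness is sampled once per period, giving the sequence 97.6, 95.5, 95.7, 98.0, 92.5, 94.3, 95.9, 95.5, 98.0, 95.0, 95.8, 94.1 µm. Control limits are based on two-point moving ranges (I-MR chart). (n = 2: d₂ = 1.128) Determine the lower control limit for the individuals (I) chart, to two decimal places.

90.36

X̄ = (97.6 + 95.5 + 95.7 + 98.0 + 92.5 + 94.3 + 95.9 + 95.5 + 98.0 + 95.0 + 95.8 + 94.1) / 12 = 95.6583
Moving ranges: 2.1, 0.2, 2.3, 5.5, 1.8, 1.6, 0.4, 2.5, 3.0, 0.8, 1.7; M̄R̄ = 21.9000 / 11 = 1.9909
LCL = X̄ − 3·M̄R̄/d₂ = 95.6583 − 3 × 1.9909 / 1.128 = 90.3634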